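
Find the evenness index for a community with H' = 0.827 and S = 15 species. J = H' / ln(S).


ln(15) = 2.70805
J = H' / ln(S) = 0.827 / 2.70805 = 0.305386 ≈ 0.3054

0.3054


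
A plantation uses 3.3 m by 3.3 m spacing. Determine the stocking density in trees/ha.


N = 10000 / 3.3^2 = 10000 / 10.89 = 918.274 ≈ 918 trees/ha

918 trees/ha


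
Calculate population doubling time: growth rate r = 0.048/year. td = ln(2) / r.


td = ln(2) / 0.048 = 0.693147 / 0.048 = 14.4406 ≈ 14.4 years

14.4 years


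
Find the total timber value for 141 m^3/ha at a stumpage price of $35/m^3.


Value = 141 * 35 = $4935/ha

$4935/ha


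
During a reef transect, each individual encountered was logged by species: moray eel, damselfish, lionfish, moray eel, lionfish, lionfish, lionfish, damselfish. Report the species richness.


Total individuals logged = 8
Distinct species (count of individuals): moray eel (2), damselfish (2), lionfish (4)
Species richness = number of distinct species = 3

3


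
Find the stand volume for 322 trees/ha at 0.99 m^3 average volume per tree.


V_stand = 322 * 0.99 = 318.78 ≈ 318.8 m^3/ha

318.8 m^3/ha


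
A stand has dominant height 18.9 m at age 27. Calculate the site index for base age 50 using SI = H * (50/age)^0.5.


50/27 = 1.85185
(1.85185)^0.5 = 1.36083
SI = 18.9 * 1.36083 = 25.7197 ≈ 25.7 m

25.7 m


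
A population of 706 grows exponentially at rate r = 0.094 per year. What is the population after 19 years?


r*t = 0.094 * 19 = 1.786
exp(1.786) = 5.96554
N = 706 * 5.96554 = 4211.67 ≈ 4212

4212


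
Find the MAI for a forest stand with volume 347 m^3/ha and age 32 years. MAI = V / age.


MAI = 347 / 32 = 10.8438 ≈ 10.84 m^3/ha/yr

10.84 m^3/ha/yr


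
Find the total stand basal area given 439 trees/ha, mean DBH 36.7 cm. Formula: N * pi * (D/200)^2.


(D/200)^2 = (36.7/200)^2 = 0.1835^2 = 0.03367225
Individual BA = 3.141593 * 0.03367225 = 0.105785 m^2
Stand BA = 439 * 0.105785 = 46.4396 ≈ 46.44 m^2/ha

46.44 m^2/ha


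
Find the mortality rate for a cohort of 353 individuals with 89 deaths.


Mortality rate = 89 / 353 = 0.252125 ≈ 0.2521

0.2521


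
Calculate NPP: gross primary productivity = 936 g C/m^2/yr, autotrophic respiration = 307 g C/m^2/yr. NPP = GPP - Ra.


NPP = GPP - Ra = 936 - 307 = 629 g C/m^2/yr

629 g C/m^2/yr


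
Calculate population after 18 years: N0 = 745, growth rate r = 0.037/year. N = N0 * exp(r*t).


r*t = 0.037 * 18 = 0.666
exp(0.666) = 1.94644
N = 745 * 1.94644 = 1450.10 ≈ 1450

1450


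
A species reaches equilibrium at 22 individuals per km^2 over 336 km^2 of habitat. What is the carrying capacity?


K = 22 * 336 = 7392 individuals

7392 individuals


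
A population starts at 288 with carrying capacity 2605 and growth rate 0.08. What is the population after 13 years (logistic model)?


(K - N0)/N0 = (2605 - 288)/288 = 2317/288 = 8.04514
r*t = 0.08 * 13 = 1.04; exp(-1.04) = 0.353455
8.04514 * 0.353455 = 2.84359
1 + 2.84359 = 3.84359
N = 2605 / 3.84359 = 677.752 ≈ 678

678


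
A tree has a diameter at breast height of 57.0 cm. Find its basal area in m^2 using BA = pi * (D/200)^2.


D/200 = 57.0/200 = 0.285 m
(D/200)^2 = 0.285^2 = 0.081225
BA = 3.141593 * 0.081225 = 0.255176 ≈ 0.2552 m^2

0.2552 m^2


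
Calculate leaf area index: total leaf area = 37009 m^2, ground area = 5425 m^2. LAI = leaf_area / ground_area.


LAI = 37009 / 5425 = 6.8219 ≈ 6.82

6.82


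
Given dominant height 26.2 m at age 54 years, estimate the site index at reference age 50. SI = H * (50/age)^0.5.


50/54 = 0.925926
(0.925926)^0.5 = 0.962250
SI = 26.2 * 0.962250 = 25.2110 ≈ 25.2 m

25.2 m


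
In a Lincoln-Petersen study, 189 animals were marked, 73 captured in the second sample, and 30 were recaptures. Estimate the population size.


N = M * C / R = 189 * 73 / 30 = 13797 / 30 = 459.90 ≈ 460

460 individuals


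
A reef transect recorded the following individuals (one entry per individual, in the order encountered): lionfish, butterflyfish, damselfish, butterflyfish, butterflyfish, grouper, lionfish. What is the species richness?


Total individuals logged = 7
Distinct species (count of individuals): lionfish (2), butterflyfish (3), damselfish (1), grouper (1)
Species richness = number of distinct species = 4

4


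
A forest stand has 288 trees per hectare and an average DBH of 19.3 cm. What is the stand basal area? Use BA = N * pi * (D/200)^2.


(D/200)^2 = (19.3/200)^2 = 0.0965^2 = 0.00931225
Individual BA = 3.141593 * 0.00931225 = 0.0292553 m^2
Stand BA = 288 * 0.0292553 = 8.42553 ≈ 8.43 m^2/ha

8.43 m^2/ha


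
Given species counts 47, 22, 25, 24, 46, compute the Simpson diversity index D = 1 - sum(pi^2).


Total N = 47 + 22 + 25 + 24 + 46 = 164
Per-species terms:
  p = 47/164 = 0.286585; p^2 = 0.286585^2 = 0.082131
  p = 22/164 = 0.134146; p^2 = 0.134146^2 = 0.017995
  p = 25/164 = 0.152439; p^2 = 0.152439^2 = 0.023238
  p = 24/164 = 0.146341; p^2 = 0.146341^2 = 0.021416
  p = 46/164 = 0.280488; p^2 = 0.280488^2 = 0.078674
sum(p^2) = 0.082131 + 0.017995 + 0.023238 + 0.021416 + 0.078674 = 0.223454
D = 1 - 0.223454 = 0.776546 ≈ 0.7765

0.7765


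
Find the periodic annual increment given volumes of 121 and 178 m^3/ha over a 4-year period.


PAI = (V2 - V1) / period = (178 - 121) / 4 = 57 / 4 = 14.25 m^3/ha/yr

14.25 m^3/ha/yr


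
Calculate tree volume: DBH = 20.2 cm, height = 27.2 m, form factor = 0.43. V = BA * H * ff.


(D/200)^2 = (20.2/200)^2 = 0.101^2 = 0.010201
BA = 3.141593 * 0.010201 = 0.0320474 m^2
V = 0.0320474 * 27.2 * 0.43 = 0.374826 ≈ 0.375 m^3

0.375 m^3


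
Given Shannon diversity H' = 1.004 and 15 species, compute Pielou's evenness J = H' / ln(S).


ln(15) = 2.70805
J = H' / ln(S) = 1.004 / 2.70805 = 0.370746 ≈ 0.3707

0.3707


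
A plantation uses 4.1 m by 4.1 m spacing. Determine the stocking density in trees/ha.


N = 10000 / 4.1^2 = 10000 / 16.81 = 594.884 ≈ 595 trees/ha

595 trees/ha


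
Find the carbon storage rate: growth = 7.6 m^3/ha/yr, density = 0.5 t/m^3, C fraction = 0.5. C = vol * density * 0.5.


C = 7.6 * 0.5 * 0.5 = 1.90 t C/ha/yr

1.90 t C/ha/yr


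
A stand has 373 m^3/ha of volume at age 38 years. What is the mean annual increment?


MAI = 373 / 38 = 9.8158 ≈ 9.82 m^3/ha/yr

9.82 m^3/ha/yr


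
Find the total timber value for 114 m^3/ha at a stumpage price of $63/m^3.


Value = 114 * 63 = $7182/ha

$7182/ha


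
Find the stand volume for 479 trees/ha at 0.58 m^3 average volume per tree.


V_stand = 479 * 0.58 = 277.82 ≈ 277.8 m^3/ha

277.8 m^3/ha


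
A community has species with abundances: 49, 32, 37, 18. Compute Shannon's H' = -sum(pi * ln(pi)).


Total N = 49 + 32 + 37 + 18 = 136
Per-species terms:
  p = 49/136 = 0.360294; ln(p) = -1.020835; p*ln(p) = 0.360294 * (-1.020835) = -0.367801
  p = 32/136 = 0.235294; ln(p) = -1.446919; p*ln(p) = 0.235294 * (-1.446919) = -0.340451
  p = 37/136 = 0.272059; ln(p) = -1.301736; p*ln(p) = 0.272059 * (-1.301736) = -0.354149
  p = 18/136 = 0.132353; ln(p) = -2.022283; p*ln(p) = 0.132353 * (-2.022283) = -0.267655
sum(p*ln(p)) = (-0.367801) + (-0.340451) + (-0.354149) + (-0.267655) = -1.330056
H' = -(-1.330056) = 1.330056 ≈ 1.3301

1.3301


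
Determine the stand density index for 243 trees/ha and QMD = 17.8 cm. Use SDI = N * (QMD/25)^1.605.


QMD/25 = 17.8/25 = 0.712
(0.712)^1.605 = exp(1.605 * ln(0.712)) = exp(1.605 * (-0.339677)) = exp(-0.545182) = 0.579736
SDI = 243 * 0.579736 = 140.876 ≈ 141

141


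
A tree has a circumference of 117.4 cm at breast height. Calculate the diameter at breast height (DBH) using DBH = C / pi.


DBH = C / pi = 117.4 / 3.141593 = 37.3696 ≈ 37.37 cm

37.37 cm


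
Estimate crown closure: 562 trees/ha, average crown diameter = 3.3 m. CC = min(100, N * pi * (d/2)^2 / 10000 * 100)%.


(d/2)^2 = (3.3/2)^2 = 1.65^2 = 2.7225
Crown area = 3.141593 * 2.7225 = 8.55299 m^2
N * area / 10000 * 100 = 562 * 8.55299 / 10000 * 100 = 48.0678
CC = min(100, 48.0678) = 48.0678 ≈ 48.1%

48.1%


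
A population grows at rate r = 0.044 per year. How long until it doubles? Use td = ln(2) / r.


td = ln(2) / 0.044 = 0.693147 / 0.044 = 15.7533 ≈ 15.8 years

15.8 years


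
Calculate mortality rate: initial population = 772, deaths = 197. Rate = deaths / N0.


Mortality rate = 197 / 772 = 0.255181 ≈ 0.2552

0.2552


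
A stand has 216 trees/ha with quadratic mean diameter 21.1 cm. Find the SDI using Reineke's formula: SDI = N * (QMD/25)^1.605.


QMD/25 = 21.1/25 = 0.844
(0.844)^1.605 = exp(1.605 * ln(0.844)) = exp(1.605 * (-0.169603)) = exp(-0.272213) = 0.761692
SDI = 216 * 0.761692 = 164.525 ≈ 165

165


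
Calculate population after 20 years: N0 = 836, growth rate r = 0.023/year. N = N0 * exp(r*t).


r*t = 0.023 * 20 = 0.46
exp(0.46) = 1.58407
N = 836 * 1.58407 = 1324.28 ≈ 1324

1324


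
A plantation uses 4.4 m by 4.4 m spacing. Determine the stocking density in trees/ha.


N = 10000 / 4.4^2 = 10000 / 19.36 = 516.529 ≈ 517 trees/ha

517 trees/ha


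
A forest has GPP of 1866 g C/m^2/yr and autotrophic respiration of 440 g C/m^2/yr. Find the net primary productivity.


NPP = GPP - Ra = 1866 - 440 = 1426 g C/m^2/yr

1426 g C/m^2/yr


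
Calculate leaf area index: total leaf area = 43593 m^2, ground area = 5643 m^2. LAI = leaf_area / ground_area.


LAI = 43593 / 5643 = 7.7251 ≈ 7.73

7.73


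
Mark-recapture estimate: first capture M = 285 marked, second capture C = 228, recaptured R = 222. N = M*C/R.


N = M * C / R = 285 * 228 / 222 = 64980 / 222 = 292.70 ≈ 293

293 individuals


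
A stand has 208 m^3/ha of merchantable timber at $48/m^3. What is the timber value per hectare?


Value = 208 * 48 = $9984/ha

$9984/ha


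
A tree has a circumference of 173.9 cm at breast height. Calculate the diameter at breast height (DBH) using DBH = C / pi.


DBH = C / pi = 173.9 / 3.141593 = 55.3541 ≈ 55.35 cm

55.35 cm


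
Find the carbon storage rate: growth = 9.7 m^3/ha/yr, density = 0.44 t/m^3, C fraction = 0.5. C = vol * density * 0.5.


C = 9.7 * 0.44 * 0.5 = 2.134 ≈ 2.13 t C/ha/yr

2.13 t C/ha/yr


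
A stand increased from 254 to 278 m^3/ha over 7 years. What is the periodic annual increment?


PAI = (V2 - V1) / period = (278 - 254) / 7 = 24 / 7 = 3.4286 ≈ 3.43 m^3/ha/yr

3.43 m^3/ha/yr


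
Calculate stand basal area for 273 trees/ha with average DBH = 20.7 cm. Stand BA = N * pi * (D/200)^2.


(D/200)^2 = (20.7/200)^2 = 0.1035^2 = 0.01071225
Individual BA = 3.141593 * 0.01071225 = 0.0336535 m^2
Stand BA = 273 * 0.0336535 = 9.18741 ≈ 9.19 m^2/ha

9.19 m^2/ha


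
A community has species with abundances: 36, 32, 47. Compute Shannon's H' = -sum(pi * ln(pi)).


Total N = 36 + 32 + 47 = 115
Per-species terms:
  p = 36/115 = 0.313043; ln(p) = -1.161415; p*ln(p) = 0.313043 * (-1.161415) = -0.363573
  p = 32/115 = 0.278261; ln(p) = -1.279196; p*ln(p) = 0.278261 * (-1.279196) = -0.355950
  p = 47/115 = 0.408696; ln(p) = -0.894784; p*ln(p) = 0.408696 * (-0.894784) = -0.365695
sum(p*ln(p)) = (-0.363573) + (-0.355950) + (-0.365695) = -1.085218
H' = -(-1.085218) = 1.085218 ≈ 1.0852

1.0852


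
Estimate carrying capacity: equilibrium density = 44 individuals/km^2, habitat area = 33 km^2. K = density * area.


K = 44 * 33 = 1452 individuals

1452 individuals


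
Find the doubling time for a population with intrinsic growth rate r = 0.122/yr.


td = ln(2) / 0.122 = 0.693147 / 0.122 = 5.68153 ≈ 5.7 years

5.7 years


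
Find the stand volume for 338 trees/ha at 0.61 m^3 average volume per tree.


V_stand = 338 * 0.61 = 206.18 ≈ 206.2 m^3/ha

206.2 m^3/ha


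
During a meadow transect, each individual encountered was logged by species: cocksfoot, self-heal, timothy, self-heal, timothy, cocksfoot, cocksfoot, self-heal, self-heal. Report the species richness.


Total individuals logged = 9
Distinct species (count of individuals): cocksfoot (3), self-heal (4), timothy (2)
Species richness = number of distinct species = 3

3


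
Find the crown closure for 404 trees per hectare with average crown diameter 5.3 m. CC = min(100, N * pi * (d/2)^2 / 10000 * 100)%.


(d/2)^2 = (5.3/2)^2 = 2.65^2 = 7.0225
Crown area = 3.141593 * 7.0225 = 22.0618 m^2
N * area / 10000 * 100 = 404 * 22.0618 / 10000 * 100 = 89.1297
CC = min(100, 89.1297) = 89.1297 ≈ 89.1%

89.1%


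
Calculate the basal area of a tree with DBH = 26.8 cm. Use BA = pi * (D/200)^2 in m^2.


D/200 = 26.8/200 = 0.134 m
(D/200)^2 = 0.134^2 = 0.017956
BA = 3.141593 * 0.017956 = 0.0564104 ≈ 0.0564 m^2

0.0564 m^2


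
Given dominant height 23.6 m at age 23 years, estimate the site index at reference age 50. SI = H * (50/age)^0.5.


50/23 = 2.17391
(2.17391)^0.5 = 1.47442
SI = 23.6 * 1.47442 = 34.7963 ≈ 34.8 m

34.8 m


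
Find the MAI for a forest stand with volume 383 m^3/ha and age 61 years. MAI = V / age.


MAI = 383 / 61 = 6.2787 ≈ 6.28 m^3/ha/yr

6.28 m^3/ha/yr


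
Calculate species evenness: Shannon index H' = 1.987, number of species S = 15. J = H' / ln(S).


ln(15) = 2.70805
J = H' / ln(S) = 1.987 / 2.70805 = 0.733738 ≈ 0.7337

0.7337


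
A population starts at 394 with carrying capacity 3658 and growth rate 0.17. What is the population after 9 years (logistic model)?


(K - N0)/N0 = (3658 - 394)/394 = 3264/394 = 8.28426
r*t = 0.17 * 9 = 1.53; exp(-1.53) = 0.216536
8.28426 * 0.216536 = 1.79384
1 + 1.79384 = 2.79384
N = 3658 / 2.79384 = 1309.31 ≈ 1309

1309


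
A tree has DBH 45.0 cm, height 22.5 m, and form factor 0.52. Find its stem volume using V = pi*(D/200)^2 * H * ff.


(D/200)^2 = (45.0/200)^2 = 0.225^2 = 0.050625
BA = 3.141593 * 0.050625 = 0.159043 m^2
V = 0.159043 * 22.5 * 0.52 = 1.86080 ≈ 1.861 m^3

1.861 m^3


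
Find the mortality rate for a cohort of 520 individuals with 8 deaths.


Mortality rate = 8 / 520 = 0.015385 ≈ 0.0154

0.0154


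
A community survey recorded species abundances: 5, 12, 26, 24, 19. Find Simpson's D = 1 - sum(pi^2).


Total N = 5 + 12 + 26 + 24 + 19 = 86
Per-species terms:
  p = 5/86 = 0.058140; p^2 = 0.058140^2 = 0.003380
  p = 12/86 = 0.139535; p^2 = 0.139535^2 = 0.019470
  p = 26/86 = 0.302326; p^2 = 0.302326^2 = 0.091401
  p = 24/86 = 0.279070; p^2 = 0.279070^2 = 0.077880
  p = 19/86 = 0.220930; p^2 = 0.220930^2 = 0.048810
sum(p^2) = 0.003380 + 0.019470 + 0.091401 + 0.077880 + 0.048810 = 0.240941
D = 1 - 0.240941 = 0.759059 ≈ 0.7591

0.7591


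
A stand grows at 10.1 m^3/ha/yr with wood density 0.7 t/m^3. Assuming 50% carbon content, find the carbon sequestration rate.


C = 10.1 * 0.7 * 0.5 = 3.535 ≈ 3.54 t C/ha/yr

3.54 t C/ha/yr


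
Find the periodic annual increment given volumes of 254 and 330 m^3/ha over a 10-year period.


PAI = (V2 - V1) / period = (330 - 254) / 10 = 76 / 10 = 7.60 m^3/ha/yr

7.60 m^3/ha/yr


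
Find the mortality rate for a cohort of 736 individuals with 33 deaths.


Mortality rate = 33 / 736 = 0.044837 ≈ 0.0448

0.0448


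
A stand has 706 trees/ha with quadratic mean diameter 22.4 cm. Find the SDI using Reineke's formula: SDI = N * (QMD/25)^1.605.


QMD/25 = 22.4/25 = 0.896
(0.896)^1.605 = exp(1.605 * ln(0.896)) = exp(1.605 * (-0.109815)) = exp(-0.176253) = 0.838406
SDI = 706 * 0.838406 = 591.915 ≈ 592

592


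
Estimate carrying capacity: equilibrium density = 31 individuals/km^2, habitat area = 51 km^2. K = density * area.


K = 31 * 51 = 1581 individuals

1581 individuals


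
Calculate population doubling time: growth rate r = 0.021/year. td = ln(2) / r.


td = ln(2) / 0.021 = 0.693147 / 0.021 = 33.0070 ≈ 33.0 years

33.0 years


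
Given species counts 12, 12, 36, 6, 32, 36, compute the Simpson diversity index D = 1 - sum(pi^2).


Total N = 12 + 12 + 36 + 6 + 32 + 36 = 134
Per-species terms:
  p = 12/134 = 0.089552; p^2 = 0.089552^2 = 0.008020
  p = 12/134 = 0.089552; p^2 = 0.089552^2 = 0.008020
  p = 36/134 = 0.268657; p^2 = 0.268657^2 = 0.072177
  p = 6/134 = 0.044776; p^2 = 0.044776^2 = 0.002005
  p = 32/134 = 0.238806; p^2 = 0.238806^2 = 0.057028
  p = 36/134 = 0.268657; p^2 = 0.268657^2 = 0.072177
sum(p^2) = 0.008020 + 0.008020 + 0.072177 + 0.002005 + 0.057028 + 0.072177 = 0.219427
D = 1 - 0.219427 = 0.780573 ≈ 0.7806

0.7806


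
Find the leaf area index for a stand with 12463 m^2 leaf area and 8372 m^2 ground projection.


LAI = 12463 / 8372 = 1.4887 ≈ 1.49

1.49


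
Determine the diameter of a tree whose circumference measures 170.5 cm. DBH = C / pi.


DBH = C / pi = 170.5 / 3.141593 = 54.2718 ≈ 54.27 cm

54.27 cm


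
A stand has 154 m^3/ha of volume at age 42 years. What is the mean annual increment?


MAI = 154 / 42 = 3.6667 ≈ 3.67 m^3/ha/yr

3.67 m^3/ha/yr


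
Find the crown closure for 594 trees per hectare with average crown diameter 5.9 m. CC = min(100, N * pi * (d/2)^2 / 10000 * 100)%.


(d/2)^2 = (5.9/2)^2 = 2.95^2 = 8.7025
Crown area = 3.141593 * 8.7025 = 27.3397 m^2
N * area / 10000 * 100 = 594 * 27.3397 / 10000 * 100 = 162.398
CC = min(100, 162.398) = 100%

100%


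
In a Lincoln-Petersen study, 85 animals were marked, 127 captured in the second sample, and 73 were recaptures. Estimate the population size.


N = M * C / R = 85 * 127 / 73 = 10795 / 73 = 147.88 ≈ 148

148 individuals


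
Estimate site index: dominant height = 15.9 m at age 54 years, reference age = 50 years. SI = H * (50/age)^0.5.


50/54 = 0.925926
(0.925926)^0.5 = 0.962250
SI = 15.9 * 0.962250 = 15.2998 ≈ 15.3 m

15.3 m


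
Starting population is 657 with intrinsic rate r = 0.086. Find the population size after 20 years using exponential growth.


r*t = 0.086 * 20 = 1.72
exp(1.72) = 5.58453
N = 657 * 5.58453 = 3669.04 ≈ 3669

3669


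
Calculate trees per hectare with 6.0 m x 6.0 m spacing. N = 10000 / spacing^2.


N = 10000 / 6.0^2 = 10000 / 36 = 277.778 ≈ 278 trees/ha

278 trees/ha


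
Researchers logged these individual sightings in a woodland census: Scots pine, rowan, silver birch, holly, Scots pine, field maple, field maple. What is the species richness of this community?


Total individuals logged = 7
Distinct species (count of individuals): Scots pine (2), rowan (1), silver birch (1), holly (1), field maple (2)
Species richness = number of distinct species = 5

5


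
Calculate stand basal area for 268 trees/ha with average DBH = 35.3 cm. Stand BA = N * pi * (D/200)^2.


(D/200)^2 = (35.3/200)^2 = 0.1765^2 = 0.03115225
Individual BA = 3.141593 * 0.03115225 = 0.0978677 m^2
Stand BA = 268 * 0.0978677 = 26.2285 ≈ 26.23 m^2/ha

26.23 m^2/ha


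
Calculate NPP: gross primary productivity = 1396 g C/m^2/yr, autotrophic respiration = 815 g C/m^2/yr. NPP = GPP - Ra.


NPP = GPP - Ra = 1396 - 815 = 581 g C/m^2/yr

581 g C/m^2/yr


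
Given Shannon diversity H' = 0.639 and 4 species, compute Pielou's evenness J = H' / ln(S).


ln(4) = 1.38629
J = H' / ln(S) = 0.639 / 1.38629 = 0.460943 ≈ 0.4609

0.4609


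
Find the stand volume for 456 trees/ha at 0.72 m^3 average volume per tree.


V_stand = 456 * 0.72 = 328.32 ≈ 328.3 m^3/ha

328.3 m^3/ha


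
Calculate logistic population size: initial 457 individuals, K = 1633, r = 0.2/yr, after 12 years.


(K - N0)/N0 = (1633 - 457)/457 = 1176/457 = 2.57330
r*t = 0.2 * 12 = 2.4; exp(-2.4) = 0.0907180
2.57330 * 0.0907180 = 0.233445
1 + 0.233445 = 1.23345
N = 1633 / 1.23345 = 1323.93 ≈ 1324

1324


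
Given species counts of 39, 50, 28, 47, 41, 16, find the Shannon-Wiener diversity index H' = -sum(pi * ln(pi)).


Total N = 39 + 50 + 28 + 47 + 41 + 16 = 221
Per-species terms:
  p = 39/221 = 0.176471; ln(p) = -1.734599; p*ln(p) = 0.176471 * (-1.734599) = -0.306106
  p = 50/221 = 0.226244; ln(p) = -1.486141; p*ln(p) = 0.226244 * (-1.486141) = -0.336230
  p = 28/221 = 0.126697; ln(p) = -2.065957; p*ln(p) = 0.126697 * (-2.065957) = -0.261751
  p = 47/221 = 0.212670; ln(p) = -1.548014; p*ln(p) = 0.212670 * (-1.548014) = -0.329216
  p = 41/221 = 0.185520; ln(p) = -1.684593; p*ln(p) = 0.185520 * (-1.684593) = -0.312526
  p = 16/221 = 0.072398; ln(p) = -2.625577; p*ln(p) = 0.072398 * (-2.625577) = -0.190087
sum(p*ln(p)) = (-0.306106) + (-0.336230) + (-0.261751) + (-0.329216) + (-0.312526) + (-0.190087) = -1.735916
H' = -(-1.735916) = 1.735916 ≈ 1.7359

1.7359


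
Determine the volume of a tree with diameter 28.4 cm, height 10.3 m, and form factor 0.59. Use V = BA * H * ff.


(D/200)^2 = (28.4/200)^2 = 0.142^2 = 0.020164
BA = 3.141593 * 0.020164 = 0.0633471 m^2
V = 0.0633471 * 10.3 * 0.59 = 0.384960 ≈ 0.385 m^3

0.385 m^3


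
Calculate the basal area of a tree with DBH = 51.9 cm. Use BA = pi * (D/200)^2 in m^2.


D/200 = 51.9/200 = 0.2595 m
(D/200)^2 = 0.2595^2 = 0.06734025
BA = 3.141593 * 0.06734025 = 0.211556 ≈ 0.2116 m^2

0.2116 m^2


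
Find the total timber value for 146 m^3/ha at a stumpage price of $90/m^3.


Value = 146 * 90 = $13140/ha

$13140/ha


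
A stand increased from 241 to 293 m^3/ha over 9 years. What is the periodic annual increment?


PAI = (V2 - V1) / period = (293 - 241) / 9 = 52 / 9 = 5.7778 ≈ 5.78 m^3/ha/yr

5.78 m^3/ha/yr


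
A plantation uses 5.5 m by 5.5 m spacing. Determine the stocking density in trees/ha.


N = 10000 / 5.5^2 = 10000 / 30.25 = 330.579 ≈ 331 trees/ha

331 trees/ha


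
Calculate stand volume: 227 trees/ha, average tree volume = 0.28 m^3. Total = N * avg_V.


V_stand = 227 * 0.28 = 63.56 ≈ 63.6 m^3/ha

63.6 m^3/ha


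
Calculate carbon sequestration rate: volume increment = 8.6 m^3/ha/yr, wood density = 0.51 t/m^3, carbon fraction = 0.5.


C = 8.6 * 0.51 * 0.5 = 2.193 ≈ 2.19 t C/ha/yr

2.19 t C/ha/yr


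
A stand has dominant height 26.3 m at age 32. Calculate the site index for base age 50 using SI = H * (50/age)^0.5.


50/32 = 1.56250
(1.56250)^0.5 = 1.25000
SI = 26.3 * 1.25000 = 32.8750 ≈ 32.9 m

32.9 m


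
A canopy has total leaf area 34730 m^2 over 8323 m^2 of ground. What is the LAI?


LAI = 34730 / 8323 = 4.1728 ≈ 4.17

4.17


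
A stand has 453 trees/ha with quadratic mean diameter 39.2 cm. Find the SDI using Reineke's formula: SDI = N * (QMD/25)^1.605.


QMD/25 = 39.2/25 = 1.568
(1.568)^1.605 = exp(1.605 * ln(1.568)) = exp(1.605 * 0.449801) = exp(0.721931) = 2.05840
SDI = 453 * 2.05840 = 932.455 ≈ 932

932


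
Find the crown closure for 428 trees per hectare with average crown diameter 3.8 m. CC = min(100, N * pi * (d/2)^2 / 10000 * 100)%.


(d/2)^2 = (3.8/2)^2 = 1.9^2 = 3.61
Crown area = 3.141593 * 3.61 = 11.3412 m^2
N * area / 10000 * 100 = 428 * 11.3412 / 10000 * 100 = 48.5403
CC = min(100, 48.5403) = 48.5403 ≈ 48.5%

48.5%


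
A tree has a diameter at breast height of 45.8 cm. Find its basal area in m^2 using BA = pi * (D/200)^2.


D/200 = 45.8/200 = 0.229 m
(D/200)^2 = 0.229^2 = 0.052441
BA = 3.141593 * 0.052441 = 0.164748 ≈ 0.1647 m^2

0.1647 m^2


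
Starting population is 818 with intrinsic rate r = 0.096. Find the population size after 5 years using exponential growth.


r*t = 0.096 * 5 = 0.48
exp(0.48) = 1.61607
N = 818 * 1.61607 = 1321.95 ≈ 1322

1322


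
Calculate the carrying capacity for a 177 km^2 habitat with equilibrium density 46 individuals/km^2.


K = 46 * 177 = 8142 individuals

8142 individuals


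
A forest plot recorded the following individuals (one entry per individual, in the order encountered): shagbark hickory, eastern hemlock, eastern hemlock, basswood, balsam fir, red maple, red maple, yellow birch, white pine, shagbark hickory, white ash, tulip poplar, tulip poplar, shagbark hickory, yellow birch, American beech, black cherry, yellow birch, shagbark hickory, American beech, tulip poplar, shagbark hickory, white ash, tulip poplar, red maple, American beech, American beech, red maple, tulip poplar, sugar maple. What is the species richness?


Total individuals logged = 30
Distinct species (count of individuals): shagbark hickory (5), eastern hemlock (2), basswood (1), balsam fir (1), red maple (4), yellow birch (3), white pine (1), white ash (2), tulip poplar (5), American beech (4), black cherry (1), sugar maple (1)
Species richness = number of distinct species = 12

12


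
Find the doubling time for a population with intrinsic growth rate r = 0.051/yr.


td = ln(2) / 0.051 = 0.693147 / 0.051 = 13.5911 ≈ 13.6 years

13.6 years


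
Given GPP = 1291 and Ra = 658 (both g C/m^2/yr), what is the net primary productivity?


NPP = GPP - Ra = 1291 - 658 = 633 g C/m^2/yr

633 g C/m^2/yr


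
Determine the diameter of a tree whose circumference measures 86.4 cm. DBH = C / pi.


DBH = C / pi = 86.4 / 3.141593 = 27.5020 ≈ 27.50 cm

27.50 cm


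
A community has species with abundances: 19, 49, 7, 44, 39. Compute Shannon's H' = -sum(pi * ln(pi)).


Total N = 19 + 49 + 7 + 44 + 39 = 158
Per-species terms:
  p = 19/158 = 0.120253; ln(p) = -2.118157; p*ln(p) = 0.120253 * (-2.118157) = -0.254715
  p = 49/158 = 0.310127; ln(p) = -1.170773; p*ln(p) = 0.310127 * (-1.170773) = -0.363088
  p = 7/158 = 0.044304; ln(p) = -3.116680; p*ln(p) = 0.044304 * (-3.116680) = -0.138081
  p = 44/158 = 0.278481; ln(p) = -1.278405; p*ln(p) = 0.278481 * (-1.278405) = -0.356012
  p = 39/158 = 0.246835; ln(p) = -1.399035; p*ln(p) = 0.246835 * (-1.399035) = -0.345331
sum(p*ln(p)) = (-0.254715) + (-0.363088) + (-0.138081) + (-0.356012) + (-0.345331) = -1.457227
H' = -(-1.457227) = 1.457227 ≈ 1.4572

1.4572


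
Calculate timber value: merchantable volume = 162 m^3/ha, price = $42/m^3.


Value = 162 * 42 = $6804/ha

$6804/ha


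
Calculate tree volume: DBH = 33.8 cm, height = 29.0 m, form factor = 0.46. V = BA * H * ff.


(D/200)^2 = (33.8/200)^2 = 0.169^2 = 0.028561
BA = 3.141593 * 0.028561 = 0.0897270 m^2
V = 0.0897270 * 29.0 * 0.46 = 1.19696 ≈ 1.197 m^3

1.197 m^3


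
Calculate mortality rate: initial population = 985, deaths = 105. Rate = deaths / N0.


Mortality rate = 105 / 985 = 0.106599 ≈ 0.1066

0.1066


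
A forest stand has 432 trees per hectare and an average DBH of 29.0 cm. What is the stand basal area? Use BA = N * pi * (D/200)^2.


(D/200)^2 = (29.0/200)^2 = 0.145^2 = 0.021025
Individual BA = 3.141593 * 0.021025 = 0.0660520 m^2
Stand BA = 432 * 0.0660520 = 28.5345 ≈ 28.53 m^2/ha

28.53 m^2/ha


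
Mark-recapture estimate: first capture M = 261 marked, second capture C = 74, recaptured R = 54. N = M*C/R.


N = M * C / R = 261 * 74 / 54 = 19314 / 54 = 357.67 ≈ 358

358 individuals


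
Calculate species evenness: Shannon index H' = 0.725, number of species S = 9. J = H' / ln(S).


ln(9) = 2.19722
J = H' / ln(S) = 0.725 / 2.19722 = 0.329962 ≈ 0.3300

0.3300


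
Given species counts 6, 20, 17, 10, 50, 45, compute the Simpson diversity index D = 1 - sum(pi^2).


Total N = 6 + 20 + 17 + 10 + 50 + 45 = 148
Per-species terms:
  p = 6/148 = 0.040541; p^2 = 0.040541^2 = 0.001644
  p = 20/148 = 0.135135; p^2 = 0.135135^2 = 0.018261
  p = 17/148 = 0.114865; p^2 = 0.114865^2 = 0.013194
  p = 10/148 = 0.067568; p^2 = 0.067568^2 = 0.004565
  p = 50/148 = 0.337838; p^2 = 0.337838^2 = 0.114135
  p = 45/148 = 0.304054; p^2 = 0.304054^2 = 0.092449
sum(p^2) = 0.001644 + 0.018261 + 0.013194 + 0.004565 + 0.114135 + 0.092449 = 0.244248
D = 1 - 0.244248 = 0.755752 ≈ 0.7558

0.7558


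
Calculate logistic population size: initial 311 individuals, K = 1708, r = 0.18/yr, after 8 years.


(K - N0)/N0 = (1708 - 311)/311 = 1397/311 = 4.49196
r*t = 0.18 * 8 = 1.44; exp(-1.44) = 0.236928
4.49196 * 0.236928 = 1.06427
1 + 1.06427 = 2.06427
N = 1708 / 2.06427 = 827.411 ≈ 827

827


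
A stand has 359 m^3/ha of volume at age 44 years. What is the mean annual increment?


MAI = 359 / 44 = 8.1591 ≈ 8.16 m^3/ha/yr

8.16 m^3/ha/yr


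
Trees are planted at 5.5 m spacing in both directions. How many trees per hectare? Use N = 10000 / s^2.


N = 10000 / 5.5^2 = 10000 / 30.25 = 330.579 ≈ 331 trees/ha

331 trees/ha


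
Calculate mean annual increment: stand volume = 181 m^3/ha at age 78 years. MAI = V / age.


MAI = 181 / 78 = 2.3205 ≈ 2.32 m^3/ha/yr

2.32 m^3/ha/yr


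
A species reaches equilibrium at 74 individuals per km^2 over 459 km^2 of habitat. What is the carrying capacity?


K = 74 * 459 = 33966 individuals

33966 individuals


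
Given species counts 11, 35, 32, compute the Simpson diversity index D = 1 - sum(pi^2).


Total N = 11 + 35 + 32 = 78
Per-species terms:
  p = 11/78 = 0.141026; p^2 = 0.141026^2 = 0.019888
  p = 35/78 = 0.448718; p^2 = 0.448718^2 = 0.201348
  p = 32/78 = 0.410256; p^2 = 0.410256^2 = 0.168310
sum(p^2) = 0.019888 + 0.201348 + 0.168310 = 0.389546
D = 1 - 0.389546 = 0.610454 ≈ 0.6105

0.6105


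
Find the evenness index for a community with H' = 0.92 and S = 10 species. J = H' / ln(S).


ln(10) = 2.30259
J = H' / ln(S) = 0.92 / 2.30259 = 0.399550 ≈ 0.3996

0.3996


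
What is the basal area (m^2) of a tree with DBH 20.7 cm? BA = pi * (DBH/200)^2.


D/200 = 20.7/200 = 0.1035 m
(D/200)^2 = 0.1035^2 = 0.01071225
BA = 3.141593 * 0.01071225 = 0.0336535 ≈ 0.0337 m^2

0.0337 m^2


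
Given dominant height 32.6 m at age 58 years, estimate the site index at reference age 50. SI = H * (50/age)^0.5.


50/58 = 0.862069
(0.862069)^0.5 = 0.928477
SI = 32.6 * 0.928477 = 30.2684 ≈ 30.3 m

30.3 m


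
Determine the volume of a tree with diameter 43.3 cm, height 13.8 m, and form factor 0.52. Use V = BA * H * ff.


(D/200)^2 = (43.3/200)^2 = 0.2165^2 = 0.04687225
BA = 3.141593 * 0.04687225 = 0.147254 m^2
V = 0.147254 * 13.8 * 0.52 = 1.05669 ≈ 1.057 m^3

1.057 m^3


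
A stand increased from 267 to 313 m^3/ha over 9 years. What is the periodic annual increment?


PAI = (V2 - V1) / period = (313 - 267) / 9 = 46 / 9 = 5.1111 ≈ 5.11 m^3/ha/yr

5.11 m^3/ha/yr


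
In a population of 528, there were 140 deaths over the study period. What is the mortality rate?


Mortality rate = 140 / 528 = 0.265152 ≈ 0.2652

0.2652


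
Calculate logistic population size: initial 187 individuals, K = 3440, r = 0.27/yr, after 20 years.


(K - N0)/N0 = (3440 - 187)/187 = 3253/187 = 17.3957
r*t = 0.27 * 20 = 5.4; exp(-5.4) = 0.00451658
17.3957 * 0.00451658 = 0.0785691
1 + 0.0785691 = 1.07857
N = 3440 / 1.07857 = 3189.41 ≈ 3189

3189


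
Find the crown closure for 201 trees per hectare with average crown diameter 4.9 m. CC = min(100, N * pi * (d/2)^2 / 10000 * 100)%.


(d/2)^2 = (4.9/2)^2 = 2.45^2 = 6.0025
Crown area = 3.141593 * 6.0025 = 18.8574 m^2
N * area / 10000 * 100 = 201 * 18.8574 / 10000 * 100 = 37.9034
CC = min(100, 37.9034) = 37.9034 ≈ 37.9%

37.9%


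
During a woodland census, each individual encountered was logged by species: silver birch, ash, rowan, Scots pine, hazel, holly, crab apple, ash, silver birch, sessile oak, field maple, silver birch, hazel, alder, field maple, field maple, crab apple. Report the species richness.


Total individuals logged = 17
Distinct species (count of individuals): silver birch (3), ash (2), rowan (1), Scots pine (1), hazel (2), holly (1), crab apple (2), sessile oak (1), field maple (3), alder (1)
Species richness = number of distinct species = 10

10


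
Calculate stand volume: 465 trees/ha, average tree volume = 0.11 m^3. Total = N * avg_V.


V_stand = 465 * 0.11 = 51.15 ≈ 51.2 m^3/ha

51.2 m^3/ha


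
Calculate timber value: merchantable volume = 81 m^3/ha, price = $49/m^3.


Value = 81 * 49 = $3969/ha

$3969/ha


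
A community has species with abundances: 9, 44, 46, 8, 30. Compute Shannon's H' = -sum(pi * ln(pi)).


Total N = 9 + 44 + 46 + 8 + 30 = 137
Per-species terms:
  p = 9/137 = 0.065693; ln(p) = -2.722763; p*ln(p) = 0.065693 * (-2.722763) = -0.178866
  p = 44/137 = 0.321168; ln(p) = -1.135791; p*ln(p) = 0.321168 * (-1.135791) = -0.364780
  p = 46/137 = 0.335766; ln(p) = -1.091341; p*ln(p) = 0.335766 * (-1.091341) = -0.366435
  p = 8/137 = 0.058394; ln(p) = -2.840542; p*ln(p) = 0.058394 * (-2.840542) = -0.165871
  p = 30/137 = 0.218978; ln(p) = -1.518784; p*ln(p) = 0.218978 * (-1.518784) = -0.332580
sum(p*ln(p)) = (-0.178866) + (-0.364780) + (-0.366435) + (-0.165871) + (-0.332580) = -1.408532
H' = -(-1.408532) = 1.408532 ≈ 1.4085

1.4085


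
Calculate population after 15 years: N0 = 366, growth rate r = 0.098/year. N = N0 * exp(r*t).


r*t = 0.098 * 15 = 1.47
exp(1.47) = 4.34924
N = 366 * 4.34924 = 1591.82 ≈ 1592

1592


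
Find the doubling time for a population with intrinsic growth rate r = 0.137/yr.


td = ln(2) / 0.137 = 0.693147 / 0.137 = 5.05947 ≈ 5.1 years

5.1 years


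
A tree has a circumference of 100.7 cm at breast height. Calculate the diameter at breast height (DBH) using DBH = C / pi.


DBH = C / pi = 100.7 / 3.141593 = 32.0538 ≈ 32.05 cm

32.05 cm


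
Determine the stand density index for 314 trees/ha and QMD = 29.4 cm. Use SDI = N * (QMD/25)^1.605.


QMD/25 = 29.4/25 = 1.176
(1.176)^1.605 = exp(1.605 * ln(1.176)) = exp(1.605 * 0.162119) = exp(0.260201) = 1.29719
SDI = 314 * 1.29719 = 407.318 ≈ 407

407


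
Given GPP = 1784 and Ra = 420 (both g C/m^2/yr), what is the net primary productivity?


NPP = GPP - Ra = 1784 - 420 = 1364 g C/m^2/yr

1364 g C/m^2/yr


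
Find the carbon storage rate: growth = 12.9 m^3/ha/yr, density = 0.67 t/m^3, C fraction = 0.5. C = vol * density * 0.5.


C = 12.9 * 0.67 * 0.5 = 4.3215 ≈ 4.32 t C/ha/yr

4.32 t C/ha/yr


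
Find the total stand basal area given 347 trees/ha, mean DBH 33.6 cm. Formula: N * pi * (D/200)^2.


(D/200)^2 = (33.6/200)^2 = 0.168^2 = 0.028224
Individual BA = 3.141593 * 0.028224 = 0.0886683 m^2
Stand BA = 347 * 0.0886683 = 30.7679 ≈ 30.77 m^2/ha

30.77 m^2/ha


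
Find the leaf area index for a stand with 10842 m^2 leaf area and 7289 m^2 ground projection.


LAI = 10842 / 7289 = 1.4874 ≈ 1.49

1.49


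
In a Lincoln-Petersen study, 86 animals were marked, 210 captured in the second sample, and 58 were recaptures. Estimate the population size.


N = M * C / R = 86 * 210 / 58 = 18060 / 58 = 311.38 ≈ 311

311 individuals


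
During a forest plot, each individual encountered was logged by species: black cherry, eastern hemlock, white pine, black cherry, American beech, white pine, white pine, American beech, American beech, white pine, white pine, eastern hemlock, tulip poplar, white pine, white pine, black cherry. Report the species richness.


Total individuals logged = 16
Distinct species (count of individuals): black cherry (3), eastern hemlock (2), white pine (7), American beech (3), tulip poplar (1)
Species richness = number of distinct species = 5

5


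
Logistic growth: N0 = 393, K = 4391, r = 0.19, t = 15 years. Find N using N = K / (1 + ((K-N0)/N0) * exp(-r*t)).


(K - N0)/N0 = (4391 - 393)/393 = 3998/393 = 10.1730
r*t = 0.19 * 15 = 2.85; exp(-2.85) = 0.0578443
10.1730 * 0.0578443 = 0.588450
1 + 0.588450 = 1.58845
N = 4391 / 1.58845 = 2764.33 ≈ 2764

2764


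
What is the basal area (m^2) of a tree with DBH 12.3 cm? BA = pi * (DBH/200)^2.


D/200 = 12.3/200 = 0.0615 m
(D/200)^2 = 0.0615^2 = 0.00378225
BA = 3.141593 * 0.00378225 = 0.0118823 ≈ 0.0119 m^2

0.0119 m^2


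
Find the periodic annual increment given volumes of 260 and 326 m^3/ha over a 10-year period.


PAI = (V2 - V1) / period = (326 - 260) / 10 = 66 / 10 = 6.60 m^3/ha/yr

6.60 m^3/ha/yr


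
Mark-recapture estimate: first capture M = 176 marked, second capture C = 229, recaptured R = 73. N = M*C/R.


N = M * C / R = 176 * 229 / 73 = 40304 / 73 = 552.11 ≈ 552

552 individuals


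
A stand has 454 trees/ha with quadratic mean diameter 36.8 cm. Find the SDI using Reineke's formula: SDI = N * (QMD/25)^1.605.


QMD/25 = 36.8/25 = 1.472
(1.472)^1.605 = exp(1.605 * ln(1.472)) = exp(1.605 * 0.386622) = exp(0.620528) = 1.85991
SDI = 454 * 1.85991 = 844.399 ≈ 844

844


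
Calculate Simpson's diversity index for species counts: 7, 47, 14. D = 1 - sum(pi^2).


Total N = 7 + 47 + 14 = 68
Per-species terms:
  p = 7/68 = 0.102941; p^2 = 0.102941^2 = 0.010597
  p = 47/68 = 0.691176; p^2 = 0.691176^2 = 0.477724
  p = 14/68 = 0.205882; p^2 = 0.205882^2 = 0.042387
sum(p^2) = 0.010597 + 0.477724 + 0.042387 = 0.530708
D = 1 - 0.530708 = 0.469292 ≈ 0.4693

0.4693


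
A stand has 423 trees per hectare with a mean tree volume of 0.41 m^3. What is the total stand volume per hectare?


V_stand = 423 * 0.41 = 173.43 ≈ 173.4 m^3/ha

173.4 m^3/ha


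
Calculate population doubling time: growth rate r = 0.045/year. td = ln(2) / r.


td = ln(2) / 0.045 = 0.693147 / 0.045 = 15.4033 ≈ 15.4 years

15.4 years


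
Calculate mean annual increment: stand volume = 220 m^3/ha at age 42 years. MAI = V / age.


MAI = 220 / 42 = 5.2381 ≈ 5.24 m^3/ha/yr

5.24 m^3/ha/yr


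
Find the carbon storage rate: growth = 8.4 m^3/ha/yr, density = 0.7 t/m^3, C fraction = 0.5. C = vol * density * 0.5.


C = 8.4 * 0.7 * 0.5 = 2.94 t C/ha/yr

2.94 t C/ha/yr


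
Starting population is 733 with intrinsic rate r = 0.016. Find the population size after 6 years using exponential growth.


r*t = 0.016 * 6 = 0.096
exp(0.096) = 1.10076
N = 733 * 1.10076 = 806.857 ≈ 807

807


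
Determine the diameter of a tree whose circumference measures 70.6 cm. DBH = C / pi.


DBH = C / pi = 70.6 / 3.141593 = 22.4727 ≈ 22.47 cm

22.47 cm


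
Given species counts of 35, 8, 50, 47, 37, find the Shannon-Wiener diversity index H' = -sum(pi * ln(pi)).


Total N = 35 + 8 + 50 + 47 + 37 = 177
Per-species terms:
  p = 35/177 = 0.197740; ln(p) = -1.620802; p*ln(p) = 0.197740 * (-1.620802) = -0.320497
  p = 8/177 = 0.045198; ln(p) = -3.096702; p*ln(p) = 0.045198 * (-3.096702) = -0.139965
  p = 50/177 = 0.282486; ln(p) = -1.264126; p*ln(p) = 0.282486 * (-1.264126) = -0.357098
  p = 47/177 = 0.265537; ln(p) = -1.326001; p*ln(p) = 0.265537 * (-1.326001) = -0.352102
  p = 37/177 = 0.209040; ln(p) = -1.565230; p*ln(p) = 0.209040 * (-1.565230) = -0.327196
sum(p*ln(p)) = (-0.320497) + (-0.139965) + (-0.357098) + (-0.352102) + (-0.327196) = -1.496858
H' = -(-1.496858) = 1.496858 ≈ 1.4969

1.4969


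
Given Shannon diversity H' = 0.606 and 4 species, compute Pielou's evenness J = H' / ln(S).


ln(4) = 1.38629
J = H' / ln(S) = 0.606 / 1.38629 = 0.437138 ≈ 0.4371

0.4371


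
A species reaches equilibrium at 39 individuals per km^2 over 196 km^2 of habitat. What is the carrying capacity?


K = 39 * 196 = 7644 individuals

7644 individuals


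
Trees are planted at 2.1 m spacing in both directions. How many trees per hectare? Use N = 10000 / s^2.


N = 10000 / 2.1^2 = 10000 / 4.41 = 2267.57 ≈ 2268 trees/ha

2268 trees/ha


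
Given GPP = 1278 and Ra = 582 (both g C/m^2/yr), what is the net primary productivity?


NPP = GPP - Ra = 1278 - 582 = 696 g C/m^2/yr

696 g C/m^2/yr


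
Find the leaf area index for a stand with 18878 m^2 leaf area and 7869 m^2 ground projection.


LAI = 18878 / 7869 = 2.3990 ≈ 2.40

2.40


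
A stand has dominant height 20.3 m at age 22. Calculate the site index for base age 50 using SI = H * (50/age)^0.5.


50/22 = 2.27273
(2.27273)^0.5 = 1.50756
SI = 20.3 * 1.50756 = 30.6035 ≈ 30.6 m

30.6 m


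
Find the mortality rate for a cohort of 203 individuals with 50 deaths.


Mortality rate = 50 / 203 = 0.246305 ≈ 0.2463

0.2463


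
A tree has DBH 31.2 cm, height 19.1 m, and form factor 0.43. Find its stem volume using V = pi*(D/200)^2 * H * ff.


(D/200)^2 = (31.2/200)^2 = 0.156^2 = 0.024336
BA = 3.141593 * 0.024336 = 0.0764538 m^2
V = 0.0764538 * 19.1 * 0.43 = 0.627915 ≈ 0.628 m^3

0.628 m^3


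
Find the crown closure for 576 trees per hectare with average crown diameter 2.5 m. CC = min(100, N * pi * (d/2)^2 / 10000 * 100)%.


(d/2)^2 = (2.5/2)^2 = 1.25^2 = 1.5625
Crown area = 3.141593 * 1.5625 = 4.90874 m^2
N * area / 10000 * 100 = 576 * 4.90874 / 10000 * 100 = 28.2743
CC = min(100, 28.2743) = 28.2743 ≈ 28.3%

28.3%
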